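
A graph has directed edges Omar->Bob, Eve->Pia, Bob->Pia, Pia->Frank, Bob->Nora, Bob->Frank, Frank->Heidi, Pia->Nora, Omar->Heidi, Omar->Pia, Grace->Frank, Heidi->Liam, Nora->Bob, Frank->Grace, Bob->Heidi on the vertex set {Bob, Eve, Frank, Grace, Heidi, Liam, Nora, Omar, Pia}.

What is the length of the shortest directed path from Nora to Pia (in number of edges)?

2

Distance 0: Nora.
Distance 1: Bob.
Distance 2: Frank, Heidi, Pia — contains Pia.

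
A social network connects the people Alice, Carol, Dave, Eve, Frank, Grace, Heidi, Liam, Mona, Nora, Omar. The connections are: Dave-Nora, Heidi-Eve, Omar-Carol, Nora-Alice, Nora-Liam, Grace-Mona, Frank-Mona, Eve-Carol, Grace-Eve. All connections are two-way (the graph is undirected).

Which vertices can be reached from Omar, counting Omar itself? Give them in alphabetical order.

Start at Omar.
Its neighbours: Carol.
Then their neighbours: Eve.
Then next layer: Grace, Heidi.
Then next layer: Mona.
Then next layer: Frank.
Nothing further is reachable.

Carol, Eve, Frank, Grace, Heidi, Mona, Omar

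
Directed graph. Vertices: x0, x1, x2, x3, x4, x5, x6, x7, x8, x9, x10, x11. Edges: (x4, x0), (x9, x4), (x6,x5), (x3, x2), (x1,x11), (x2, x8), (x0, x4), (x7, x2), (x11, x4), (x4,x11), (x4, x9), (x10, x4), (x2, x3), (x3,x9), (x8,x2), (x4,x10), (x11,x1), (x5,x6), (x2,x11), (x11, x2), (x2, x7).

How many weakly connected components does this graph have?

2

From x0: component {x0, x1, x2, x3, x4, x7, x8, x9, x10, x11}.
From x5: component {x5, x6}.
That's 2 components.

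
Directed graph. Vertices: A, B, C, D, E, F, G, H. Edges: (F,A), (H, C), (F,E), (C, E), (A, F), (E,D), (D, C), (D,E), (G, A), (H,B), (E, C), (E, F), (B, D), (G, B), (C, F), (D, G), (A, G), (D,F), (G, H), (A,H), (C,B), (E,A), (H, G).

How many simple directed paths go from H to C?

H→B→D→C
H→B→D→E→C
H→B→D→F→E→C
H→B→D→G→A→F→E→C
H→C
H→G→A→F→E→C
H→G→A→F→E→D→C
H→G→B→D→C
H→G→B→D→E→C
H→G→B→D→F→E→C

10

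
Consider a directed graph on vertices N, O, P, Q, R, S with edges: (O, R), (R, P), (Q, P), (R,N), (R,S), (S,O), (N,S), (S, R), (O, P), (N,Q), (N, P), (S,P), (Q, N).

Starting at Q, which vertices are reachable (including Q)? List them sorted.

N, O, P, Q, R, S

Start at Q.
Its neighbours: N, P.
Then their neighbours: S.
Then next layer: O, R.
Every vertex is now reached.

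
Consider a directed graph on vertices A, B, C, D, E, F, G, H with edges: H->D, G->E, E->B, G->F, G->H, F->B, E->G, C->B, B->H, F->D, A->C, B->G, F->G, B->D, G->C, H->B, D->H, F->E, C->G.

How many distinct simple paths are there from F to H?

F→B→D→H
F→B→G→H
F→B→H
F→D→H
F→E→B→D→H
F→E→B→G→H
F→E→B→H
F→E→G→C→B→D→H
F→E→G→C→B→H
F→E→G→H
F→G→C→B→D→H
F→G→C→B→H
F→G→E→B→D→H
F→G→E→B→H
F→G→H

15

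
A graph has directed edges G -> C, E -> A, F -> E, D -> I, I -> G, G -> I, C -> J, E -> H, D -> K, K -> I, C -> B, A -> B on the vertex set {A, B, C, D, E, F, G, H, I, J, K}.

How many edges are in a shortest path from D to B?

4

Distance 0: D.
Distance 1: I, K.
Distance 2: G.
Distance 3: C.
Distance 4: B, J — contains B.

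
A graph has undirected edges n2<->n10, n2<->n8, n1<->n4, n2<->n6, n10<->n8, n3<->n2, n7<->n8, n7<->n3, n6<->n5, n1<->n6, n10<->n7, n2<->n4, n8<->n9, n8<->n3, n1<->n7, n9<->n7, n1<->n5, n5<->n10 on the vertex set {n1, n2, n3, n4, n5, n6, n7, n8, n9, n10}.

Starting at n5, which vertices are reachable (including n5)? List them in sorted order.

n1, n2, n3, n4, n5, n6, n7, n8, n9, n10

Start at n5.
Its neighbours: n1, n6, n10.
Then their neighbours: n2, n4, n7, n8.
Then next layer: n3, n9.
Every vertex is now reached.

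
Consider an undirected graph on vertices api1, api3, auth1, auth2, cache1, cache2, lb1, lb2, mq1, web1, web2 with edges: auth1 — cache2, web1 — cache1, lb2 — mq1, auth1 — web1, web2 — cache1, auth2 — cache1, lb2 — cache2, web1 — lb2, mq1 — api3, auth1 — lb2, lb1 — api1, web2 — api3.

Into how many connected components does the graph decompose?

From api1: component {api1, lb1}.
From api3: component {api3, auth1, auth2, cache1, cache2, lb2, mq1, web1, web2}.
That's 2 components.

2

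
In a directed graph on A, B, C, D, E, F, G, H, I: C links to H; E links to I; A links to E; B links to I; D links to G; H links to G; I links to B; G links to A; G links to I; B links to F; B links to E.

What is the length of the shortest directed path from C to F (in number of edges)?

Distance 0: C.
Distance 1: H.
Distance 2: G.
Distance 3: A, I.
Distance 4: B, E.
Distance 5: F — contains F.

5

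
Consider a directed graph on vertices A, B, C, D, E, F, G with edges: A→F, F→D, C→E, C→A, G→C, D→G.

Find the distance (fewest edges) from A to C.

Distance 0: A.
Distance 1: F.
Distance 2: D.
Distance 3: G.
Distance 4: C — contains C.

4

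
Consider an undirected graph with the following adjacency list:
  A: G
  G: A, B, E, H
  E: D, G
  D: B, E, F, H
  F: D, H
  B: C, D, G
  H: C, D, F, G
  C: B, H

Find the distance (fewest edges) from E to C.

3

Distance 0: E.
Distance 1: D, G.
Distance 2: A, B, F, H.
Distance 3: C — contains C.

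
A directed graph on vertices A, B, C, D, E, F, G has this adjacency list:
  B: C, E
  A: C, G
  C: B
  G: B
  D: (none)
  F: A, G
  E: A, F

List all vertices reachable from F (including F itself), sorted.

Start at F.
Its neighbours: A, G.
Then their neighbours: B, C.
Then next layer: E.
Nothing further is reachable.

A, B, C, E, F, G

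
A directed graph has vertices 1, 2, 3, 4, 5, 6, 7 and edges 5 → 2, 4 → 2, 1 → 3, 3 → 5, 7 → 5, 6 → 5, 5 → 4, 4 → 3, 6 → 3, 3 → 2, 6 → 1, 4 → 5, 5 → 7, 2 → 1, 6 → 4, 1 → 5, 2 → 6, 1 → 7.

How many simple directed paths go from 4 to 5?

4→2→1→3→5
4→2→1→5
4→2→1→7→5
4→2→6→1→3→5
4→2→6→1→5
4→2→6→1→7→5
4→2→6→3→5
4→2→6→5
4→3→2→1→5
4→3→2→1→7→5
4→3→2→6→1→5
4→3→2→6→1→7→5
4→3→2→6→5
4→3→5
4→5

15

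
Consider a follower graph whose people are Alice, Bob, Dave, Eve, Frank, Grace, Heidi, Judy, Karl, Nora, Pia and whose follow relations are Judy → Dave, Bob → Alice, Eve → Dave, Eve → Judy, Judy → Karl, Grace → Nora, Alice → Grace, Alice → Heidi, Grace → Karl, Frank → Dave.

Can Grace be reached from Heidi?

Heidi has no outgoing edges, so nothing is reachable from it.

No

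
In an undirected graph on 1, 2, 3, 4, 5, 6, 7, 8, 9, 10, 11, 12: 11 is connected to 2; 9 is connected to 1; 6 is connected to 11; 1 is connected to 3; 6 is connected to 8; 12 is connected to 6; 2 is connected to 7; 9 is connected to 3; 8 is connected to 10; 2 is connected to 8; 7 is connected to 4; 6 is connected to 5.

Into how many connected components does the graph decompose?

2

From 1: component {1, 3, 9}.
From 2: component {2, 4, 5, 6, 7, 8, 10, 11, 12}.
That's 2 components.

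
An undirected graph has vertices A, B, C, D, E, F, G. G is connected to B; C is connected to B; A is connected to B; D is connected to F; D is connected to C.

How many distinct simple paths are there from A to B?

A–B

1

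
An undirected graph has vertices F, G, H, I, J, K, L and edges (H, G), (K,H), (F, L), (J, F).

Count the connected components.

3

From F: component {F, J, L}.
From G: component {G, H, K}.
From I: component {I}.
That's 3 components.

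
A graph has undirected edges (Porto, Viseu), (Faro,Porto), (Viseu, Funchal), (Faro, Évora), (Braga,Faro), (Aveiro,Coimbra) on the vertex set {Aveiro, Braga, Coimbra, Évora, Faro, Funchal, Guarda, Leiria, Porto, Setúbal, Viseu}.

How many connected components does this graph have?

5

From Aveiro: component {Aveiro, Coimbra}.
From Braga: component {Braga, Évora, Faro, Funchal, Porto, Viseu}.
From Guarda: component {Guarda}.
From Leiria: component {Leiria}.
From Setúbal: component {Setúbal}.
That's 5 components.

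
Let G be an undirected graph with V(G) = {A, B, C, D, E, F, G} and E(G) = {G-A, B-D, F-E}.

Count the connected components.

4

From A: component {A, G}.
From B: component {B, D}.
From C: component {C}.
From E: component {E, F}.
That's 4 components.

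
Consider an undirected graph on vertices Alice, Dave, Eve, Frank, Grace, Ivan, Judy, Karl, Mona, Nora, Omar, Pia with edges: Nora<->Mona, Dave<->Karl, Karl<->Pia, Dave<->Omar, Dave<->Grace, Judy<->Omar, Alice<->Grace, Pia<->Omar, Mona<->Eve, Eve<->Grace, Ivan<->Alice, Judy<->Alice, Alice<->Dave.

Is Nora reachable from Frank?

No

Frank has no edges, so nothing is reachable from it.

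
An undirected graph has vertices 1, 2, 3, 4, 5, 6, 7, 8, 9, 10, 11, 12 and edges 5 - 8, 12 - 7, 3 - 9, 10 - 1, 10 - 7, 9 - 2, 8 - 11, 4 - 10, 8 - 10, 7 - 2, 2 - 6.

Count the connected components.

From 1: component {1, 2, 3, 4, 5, 6, 7, 8, 9, 10, 11, 12}.
That's 1 component.

1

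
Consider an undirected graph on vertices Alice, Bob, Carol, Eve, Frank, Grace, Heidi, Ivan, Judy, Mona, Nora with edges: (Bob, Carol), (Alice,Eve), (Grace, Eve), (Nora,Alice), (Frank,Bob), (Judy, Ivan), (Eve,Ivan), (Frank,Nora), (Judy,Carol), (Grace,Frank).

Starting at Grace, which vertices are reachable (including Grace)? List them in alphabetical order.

Alice, Bob, Carol, Eve, Frank, Grace, Ivan, Judy, Nora

Start at Grace.
Its neighbours: Eve, Frank.
Then their neighbours: Alice, Bob, Ivan, Nora.
Then next layer: Carol, Judy.
Nothing further is reachable.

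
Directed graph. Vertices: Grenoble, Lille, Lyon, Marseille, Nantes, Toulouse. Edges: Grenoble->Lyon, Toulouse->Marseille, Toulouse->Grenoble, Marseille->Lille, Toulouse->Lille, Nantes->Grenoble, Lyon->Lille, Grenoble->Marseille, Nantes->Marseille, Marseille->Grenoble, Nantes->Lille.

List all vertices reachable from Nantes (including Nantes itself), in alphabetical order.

Start at Nantes.
Its neighbours: Grenoble, Lille, Marseille.
Then their neighbours: Lyon.
Nothing further is reachable.

Grenoble, Lille, Lyon, Marseille, Nantes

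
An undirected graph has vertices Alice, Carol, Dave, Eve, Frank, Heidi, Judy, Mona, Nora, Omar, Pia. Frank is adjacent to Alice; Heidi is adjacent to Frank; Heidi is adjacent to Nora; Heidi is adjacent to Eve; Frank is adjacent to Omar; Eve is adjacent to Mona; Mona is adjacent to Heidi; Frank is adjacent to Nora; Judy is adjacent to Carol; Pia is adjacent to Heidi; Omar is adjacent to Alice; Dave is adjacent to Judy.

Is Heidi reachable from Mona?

Explore from Mona.
Distance 1: reach Eve, Heidi.
Found Heidi.

Yes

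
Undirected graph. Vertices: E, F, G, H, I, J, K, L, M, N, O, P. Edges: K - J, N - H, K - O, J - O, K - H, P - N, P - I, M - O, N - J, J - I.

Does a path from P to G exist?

No

Explore from P.
Distance 1: reach I, N.
Distance 2: reach H, J.
Distance 3: reach K, O.
Distance 4: reach M.
The search is exhausted without reaching G; it lies in a different component.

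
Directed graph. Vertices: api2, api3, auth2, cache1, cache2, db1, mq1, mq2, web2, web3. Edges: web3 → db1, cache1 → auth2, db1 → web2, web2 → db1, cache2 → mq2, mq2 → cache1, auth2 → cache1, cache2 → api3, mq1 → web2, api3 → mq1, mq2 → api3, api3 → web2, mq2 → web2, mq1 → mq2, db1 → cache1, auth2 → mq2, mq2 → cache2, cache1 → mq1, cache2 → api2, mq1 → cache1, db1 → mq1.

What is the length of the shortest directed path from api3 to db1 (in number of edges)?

2

Distance 0: api3.
Distance 1: mq1, web2.
Distance 2: cache1, db1, mq2 — contains db1.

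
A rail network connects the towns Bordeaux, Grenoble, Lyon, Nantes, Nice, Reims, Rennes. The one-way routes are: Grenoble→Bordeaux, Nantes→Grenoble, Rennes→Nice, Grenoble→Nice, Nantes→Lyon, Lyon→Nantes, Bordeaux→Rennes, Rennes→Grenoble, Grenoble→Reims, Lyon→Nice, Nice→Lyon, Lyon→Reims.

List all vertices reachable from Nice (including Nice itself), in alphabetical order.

Bordeaux, Grenoble, Lyon, Nantes, Nice, Reims, Rennes

Start at Nice.
Its neighbours: Lyon.
Then their neighbours: Nantes, Reims.
Then next layer: Grenoble.
Then next layer: Bordeaux.
Then next layer: Rennes.
Every vertex is now reached.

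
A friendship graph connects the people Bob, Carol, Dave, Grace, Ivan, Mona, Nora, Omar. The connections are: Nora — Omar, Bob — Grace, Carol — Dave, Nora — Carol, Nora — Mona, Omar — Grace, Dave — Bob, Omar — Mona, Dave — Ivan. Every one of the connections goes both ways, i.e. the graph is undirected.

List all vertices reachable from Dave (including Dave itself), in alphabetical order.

Bob, Carol, Dave, Grace, Ivan, Mona, Nora, Omar

Start at Dave.
Its neighbours: Bob, Carol, Ivan.
Then their neighbours: Grace, Nora.
Then next layer: Mona, Omar.
Every vertex is now reached.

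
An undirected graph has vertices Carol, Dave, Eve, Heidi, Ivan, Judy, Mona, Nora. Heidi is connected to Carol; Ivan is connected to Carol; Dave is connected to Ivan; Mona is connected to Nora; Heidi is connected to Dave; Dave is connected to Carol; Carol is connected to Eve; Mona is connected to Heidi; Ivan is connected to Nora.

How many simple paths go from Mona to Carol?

6

Mona–Heidi–Carol
Mona–Heidi–Dave–Carol
Mona–Heidi–Dave–Ivan–Carol
Mona–Nora–Ivan–Carol
Mona–Nora–Ivan–Dave–Carol
Mona–Nora–Ivan–Dave–Heidi–Carol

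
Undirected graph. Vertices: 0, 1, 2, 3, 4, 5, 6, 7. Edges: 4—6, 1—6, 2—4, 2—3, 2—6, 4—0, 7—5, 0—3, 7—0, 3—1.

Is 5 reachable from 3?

Explore from 3.
Distance 1: reach 0, 1, 2.
Distance 2: reach 4, 6, 7.
Distance 3: reach 5.
Found 5.

Yes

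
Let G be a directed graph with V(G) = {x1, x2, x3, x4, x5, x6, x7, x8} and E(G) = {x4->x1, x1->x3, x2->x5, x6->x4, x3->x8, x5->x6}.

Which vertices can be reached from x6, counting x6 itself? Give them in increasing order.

x1, x3, x4, x6, x8

Start at x6.
Its neighbours: x4.
Then their neighbours: x1.
Then next layer: x3.
Then next layer: x8.
Nothing further is reachable.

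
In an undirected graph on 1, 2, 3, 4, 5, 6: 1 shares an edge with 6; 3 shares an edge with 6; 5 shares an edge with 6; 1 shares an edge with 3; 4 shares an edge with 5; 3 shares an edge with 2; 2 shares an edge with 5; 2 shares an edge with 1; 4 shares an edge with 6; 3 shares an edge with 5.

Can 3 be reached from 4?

Explore from 4.
Distance 1: reach 5, 6.
Distance 2: reach 1, 2, 3.
Found 3.

Yes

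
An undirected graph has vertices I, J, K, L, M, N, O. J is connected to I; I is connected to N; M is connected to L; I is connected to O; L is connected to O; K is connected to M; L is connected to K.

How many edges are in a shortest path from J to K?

Distance 0: J.
Distance 1: I.
Distance 2: N, O.
Distance 3: L.
Distance 4: K, M — contains K.

4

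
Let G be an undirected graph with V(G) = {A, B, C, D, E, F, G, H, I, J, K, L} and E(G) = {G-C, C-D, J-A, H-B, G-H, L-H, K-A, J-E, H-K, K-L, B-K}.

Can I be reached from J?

No

Explore from J.
Distance 1: reach A, E.
Distance 2: reach K.
Distance 3: reach B, H, L.
Distance 4: reach G.
Distance 5: reach C.
Distance 6: reach D.
The search is exhausted without reaching I; it lies in a different component.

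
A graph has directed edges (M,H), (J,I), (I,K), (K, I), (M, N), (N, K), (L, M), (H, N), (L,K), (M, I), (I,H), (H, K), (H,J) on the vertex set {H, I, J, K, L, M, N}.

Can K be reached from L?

Explore from L.
Distance 1: reach K, M.
Found K.

Yes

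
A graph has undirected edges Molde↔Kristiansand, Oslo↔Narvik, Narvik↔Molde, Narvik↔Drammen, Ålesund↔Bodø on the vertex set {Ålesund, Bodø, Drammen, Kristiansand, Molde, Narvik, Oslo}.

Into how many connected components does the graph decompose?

2

From Ålesund: component {Ålesund, Bodø}.
From Drammen: component {Drammen, Kristiansand, Molde, Narvik, Oslo}.
That's 2 components.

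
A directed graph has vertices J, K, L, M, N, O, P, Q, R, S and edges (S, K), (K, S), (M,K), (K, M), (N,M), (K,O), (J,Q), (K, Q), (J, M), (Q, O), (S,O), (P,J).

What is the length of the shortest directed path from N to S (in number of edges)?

Distance 0: N.
Distance 1: M.
Distance 2: K.
Distance 3: O, Q, S — contains S.

3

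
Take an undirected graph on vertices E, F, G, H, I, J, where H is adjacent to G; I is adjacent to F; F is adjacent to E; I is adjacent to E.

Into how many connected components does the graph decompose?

From E: component {E, F, I}.
From G: component {G, H}.
From J: component {J}.
That's 3 components.

3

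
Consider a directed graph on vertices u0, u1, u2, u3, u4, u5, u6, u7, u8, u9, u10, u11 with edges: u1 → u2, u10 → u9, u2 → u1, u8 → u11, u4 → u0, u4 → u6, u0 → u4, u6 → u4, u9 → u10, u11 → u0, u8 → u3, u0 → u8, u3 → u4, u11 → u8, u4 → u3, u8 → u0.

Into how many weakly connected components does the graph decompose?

From u0: component {u0, u3, u4, u6, u8, u11}.
From u1: component {u1, u2}.
From u5: component {u5}.
From u7: component {u7}.
From u9: component {u9, u10}.
That's 5 components.

5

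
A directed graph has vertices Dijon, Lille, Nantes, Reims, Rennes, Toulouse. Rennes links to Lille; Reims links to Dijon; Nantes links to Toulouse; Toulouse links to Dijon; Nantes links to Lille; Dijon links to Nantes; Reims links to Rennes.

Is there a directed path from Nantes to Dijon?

Yes

Explore from Nantes.
Distance 1: reach Lille, Toulouse.
Distance 2: reach Dijon.
Found Dijon.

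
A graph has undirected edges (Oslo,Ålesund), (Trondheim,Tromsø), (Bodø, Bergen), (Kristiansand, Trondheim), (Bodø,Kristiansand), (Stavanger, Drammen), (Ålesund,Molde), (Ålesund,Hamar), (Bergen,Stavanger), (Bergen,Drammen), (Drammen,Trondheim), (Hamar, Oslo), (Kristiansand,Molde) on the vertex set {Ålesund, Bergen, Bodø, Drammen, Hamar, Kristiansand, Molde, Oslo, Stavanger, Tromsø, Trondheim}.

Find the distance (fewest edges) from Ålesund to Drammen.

4

Distance 0: Ålesund.
Distance 1: Hamar, Molde, Oslo.
Distance 2: Kristiansand.
Distance 3: Bodø, Trondheim.
Distance 4: Bergen, Drammen, Tromsø — contains Drammen.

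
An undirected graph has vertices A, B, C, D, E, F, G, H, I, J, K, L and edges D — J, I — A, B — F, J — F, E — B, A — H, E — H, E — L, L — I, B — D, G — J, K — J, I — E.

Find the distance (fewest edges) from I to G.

5

Distance 0: I.
Distance 1: A, E, L.
Distance 2: B, H.
Distance 3: D, F.
Distance 4: J.
Distance 5: G, K — contains G.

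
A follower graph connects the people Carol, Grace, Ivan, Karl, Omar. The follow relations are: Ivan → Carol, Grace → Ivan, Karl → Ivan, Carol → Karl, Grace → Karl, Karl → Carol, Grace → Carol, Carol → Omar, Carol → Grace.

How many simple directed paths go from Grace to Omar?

Grace→Carol→Omar
Grace→Ivan→Carol→Omar
Grace→Karl→Carol→Omar
Grace→Karl→Ivan→Carol→Omar

4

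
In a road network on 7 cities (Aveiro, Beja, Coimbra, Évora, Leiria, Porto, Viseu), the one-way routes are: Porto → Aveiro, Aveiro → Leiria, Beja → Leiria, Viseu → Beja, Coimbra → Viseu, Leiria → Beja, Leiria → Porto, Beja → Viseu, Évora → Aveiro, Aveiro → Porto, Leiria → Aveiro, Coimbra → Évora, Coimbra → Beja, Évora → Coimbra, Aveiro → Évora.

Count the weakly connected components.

From Aveiro: component {Aveiro, Beja, Coimbra, Évora, Leiria, Porto, Viseu}.
That's 1 component.

1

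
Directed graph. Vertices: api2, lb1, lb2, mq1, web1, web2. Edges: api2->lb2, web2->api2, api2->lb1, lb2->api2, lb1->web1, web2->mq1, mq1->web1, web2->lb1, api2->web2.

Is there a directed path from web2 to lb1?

Explore from web2.
Distance 1: reach api2, lb1, mq1.
Found lb1.

Yes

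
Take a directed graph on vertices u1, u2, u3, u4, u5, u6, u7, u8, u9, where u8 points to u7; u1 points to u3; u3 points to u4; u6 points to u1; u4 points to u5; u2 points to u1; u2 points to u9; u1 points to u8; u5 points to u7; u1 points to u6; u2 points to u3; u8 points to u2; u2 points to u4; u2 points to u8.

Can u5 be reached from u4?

Explore from u4.
Distance 1: reach u5.
Found u5.

Yes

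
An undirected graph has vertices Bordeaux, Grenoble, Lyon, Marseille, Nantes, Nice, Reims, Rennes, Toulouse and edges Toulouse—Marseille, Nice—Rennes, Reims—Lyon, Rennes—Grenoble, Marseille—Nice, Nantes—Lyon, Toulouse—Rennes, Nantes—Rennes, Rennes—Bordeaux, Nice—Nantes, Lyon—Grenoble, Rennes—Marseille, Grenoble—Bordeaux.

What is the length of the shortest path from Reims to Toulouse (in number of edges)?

Distance 0: Reims.
Distance 1: Lyon.
Distance 2: Grenoble, Nantes.
Distance 3: Bordeaux, Nice, Rennes.
Distance 4: Marseille, Toulouse — contains Toulouse.

4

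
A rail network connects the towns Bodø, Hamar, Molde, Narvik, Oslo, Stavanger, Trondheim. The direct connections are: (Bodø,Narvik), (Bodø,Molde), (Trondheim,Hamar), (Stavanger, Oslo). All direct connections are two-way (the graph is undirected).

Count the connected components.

3

From Bodø: component {Bodø, Molde, Narvik}.
From Hamar: component {Hamar, Trondheim}.
From Oslo: component {Oslo, Stavanger}.
That's 3 components.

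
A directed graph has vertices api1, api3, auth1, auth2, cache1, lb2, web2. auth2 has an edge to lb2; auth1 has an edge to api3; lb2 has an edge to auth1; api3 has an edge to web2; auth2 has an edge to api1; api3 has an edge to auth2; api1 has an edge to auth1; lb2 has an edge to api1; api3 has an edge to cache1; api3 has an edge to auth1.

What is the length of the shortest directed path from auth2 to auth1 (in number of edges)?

Distance 0: auth2.
Distance 1: api1, lb2.
Distance 2: auth1 — contains auth1.

2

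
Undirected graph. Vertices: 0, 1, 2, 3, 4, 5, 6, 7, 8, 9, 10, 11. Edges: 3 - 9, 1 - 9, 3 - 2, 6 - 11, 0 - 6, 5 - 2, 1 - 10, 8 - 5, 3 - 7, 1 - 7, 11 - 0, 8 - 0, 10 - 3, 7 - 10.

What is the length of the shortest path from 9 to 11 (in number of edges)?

Distance 0: 9.
Distance 1: 1, 3.
Distance 2: 2, 7, 10.
Distance 3: 5.
Distance 4: 8.
Distance 5: 0.
Distance 6: 6, 11 — contains 11.

6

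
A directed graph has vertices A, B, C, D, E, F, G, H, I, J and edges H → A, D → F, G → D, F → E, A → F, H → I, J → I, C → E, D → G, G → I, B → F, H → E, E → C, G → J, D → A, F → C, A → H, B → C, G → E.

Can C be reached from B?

Yes

Explore from B.
Distance 1: reach C, F.
Found C.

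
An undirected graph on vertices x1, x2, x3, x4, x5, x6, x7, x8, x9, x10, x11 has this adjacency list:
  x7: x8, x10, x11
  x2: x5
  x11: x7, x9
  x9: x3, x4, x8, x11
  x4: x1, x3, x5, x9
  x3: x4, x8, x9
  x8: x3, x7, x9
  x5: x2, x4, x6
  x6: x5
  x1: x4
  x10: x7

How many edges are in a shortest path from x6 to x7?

Distance 0: x6.
Distance 1: x5.
Distance 2: x2, x4.
Distance 3: x1, x3, x9.
Distance 4: x8, x11.
Distance 5: x7 — contains x7.

5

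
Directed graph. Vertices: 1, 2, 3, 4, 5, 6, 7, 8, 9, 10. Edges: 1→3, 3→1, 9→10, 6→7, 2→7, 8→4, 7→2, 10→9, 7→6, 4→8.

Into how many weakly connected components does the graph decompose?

5

From 1: component {1, 3}.
From 2: component {2, 6, 7}.
From 4: component {4, 8}.
From 5: component {5}.
From 9: component {9, 10}.
That's 5 components.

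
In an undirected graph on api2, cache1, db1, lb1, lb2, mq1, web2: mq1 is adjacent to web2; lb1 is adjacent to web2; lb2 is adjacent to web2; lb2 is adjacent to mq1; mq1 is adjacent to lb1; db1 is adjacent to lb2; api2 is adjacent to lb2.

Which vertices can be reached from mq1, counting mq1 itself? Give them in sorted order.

api2, db1, lb1, lb2, mq1, web2

Start at mq1.
Its neighbours: lb1, lb2, web2.
Then their neighbours: api2, db1.
Nothing further is reachable.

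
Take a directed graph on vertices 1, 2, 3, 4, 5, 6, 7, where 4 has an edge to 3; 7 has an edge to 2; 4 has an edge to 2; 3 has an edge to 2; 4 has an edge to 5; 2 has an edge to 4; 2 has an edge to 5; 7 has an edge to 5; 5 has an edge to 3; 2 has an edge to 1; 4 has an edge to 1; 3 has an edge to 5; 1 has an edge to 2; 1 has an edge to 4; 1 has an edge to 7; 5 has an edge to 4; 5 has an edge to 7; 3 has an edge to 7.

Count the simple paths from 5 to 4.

5→3→2→1→4
5→3→2→4
5→3→7→2→1→4
5→3→7→2→4
5→4
5→7→2→1→4
5→7→2→4

7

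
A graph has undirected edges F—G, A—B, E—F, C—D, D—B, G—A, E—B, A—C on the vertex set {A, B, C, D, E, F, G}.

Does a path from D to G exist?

Explore from D.
Distance 1: reach B, C.
Distance 2: reach A, E.
Distance 3: reach F, G.
Found G.

Yes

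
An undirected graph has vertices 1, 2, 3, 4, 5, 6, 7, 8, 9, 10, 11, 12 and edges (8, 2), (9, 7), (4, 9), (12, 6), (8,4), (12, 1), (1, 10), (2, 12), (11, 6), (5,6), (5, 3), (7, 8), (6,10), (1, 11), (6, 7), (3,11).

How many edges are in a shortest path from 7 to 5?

2

Distance 0: 7.
Distance 1: 6, 8, 9.
Distance 2: 2, 4, 5, 10, 11, 12 — contains 5.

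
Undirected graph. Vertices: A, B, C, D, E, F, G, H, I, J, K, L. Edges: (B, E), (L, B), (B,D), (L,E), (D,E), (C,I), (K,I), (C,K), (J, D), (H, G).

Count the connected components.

From A: component {A}.
From B: component {B, D, E, J, L}.
From C: component {C, I, K}.
From F: component {F}.
From G: component {G, H}.
That's 5 components.

5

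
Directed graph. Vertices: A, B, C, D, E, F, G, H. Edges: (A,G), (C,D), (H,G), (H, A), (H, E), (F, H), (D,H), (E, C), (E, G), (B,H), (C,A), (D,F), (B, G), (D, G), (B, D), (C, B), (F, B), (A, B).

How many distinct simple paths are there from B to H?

3

B→D→F→H
B→D→H
B→H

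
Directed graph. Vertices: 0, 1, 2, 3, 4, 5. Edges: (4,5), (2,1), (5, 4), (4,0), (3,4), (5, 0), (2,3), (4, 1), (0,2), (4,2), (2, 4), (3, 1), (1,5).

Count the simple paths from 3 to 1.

3→1
3→4→0→2→1
3→4→1
3→4→2→1
3→4→5→0→2→1

5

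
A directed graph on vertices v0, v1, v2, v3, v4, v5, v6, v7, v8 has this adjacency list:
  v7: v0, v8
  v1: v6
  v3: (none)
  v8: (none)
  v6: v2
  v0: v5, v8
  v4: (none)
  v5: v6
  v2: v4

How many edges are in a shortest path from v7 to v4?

5

Distance 0: v7.
Distance 1: v0, v8.
Distance 2: v5.
Distance 3: v6.
Distance 4: v2.
Distance 5: v4 — contains v4.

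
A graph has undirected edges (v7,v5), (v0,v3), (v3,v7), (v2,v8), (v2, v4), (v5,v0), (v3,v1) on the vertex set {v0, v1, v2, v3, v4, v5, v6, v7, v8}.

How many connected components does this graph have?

3

From v0: component {v0, v1, v3, v5, v7}.
From v2: component {v2, v4, v8}.
From v6: component {v6}.
That's 3 components.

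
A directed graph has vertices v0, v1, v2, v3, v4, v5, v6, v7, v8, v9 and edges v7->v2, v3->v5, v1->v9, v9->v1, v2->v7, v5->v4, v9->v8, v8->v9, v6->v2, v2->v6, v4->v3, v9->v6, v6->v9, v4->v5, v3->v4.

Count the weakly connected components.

3

From v0: component {v0}.
From v1: component {v1, v2, v6, v7, v8, v9}.
From v3: component {v3, v4, v5}.
That's 3 components.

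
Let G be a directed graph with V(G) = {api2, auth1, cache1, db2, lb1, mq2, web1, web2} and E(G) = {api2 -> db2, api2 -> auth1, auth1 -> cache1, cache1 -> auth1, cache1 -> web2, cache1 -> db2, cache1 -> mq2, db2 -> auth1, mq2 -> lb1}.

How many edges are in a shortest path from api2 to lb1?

4

Distance 0: api2.
Distance 1: auth1, db2.
Distance 2: cache1.
Distance 3: mq2, web2.
Distance 4: lb1 — contains lb1.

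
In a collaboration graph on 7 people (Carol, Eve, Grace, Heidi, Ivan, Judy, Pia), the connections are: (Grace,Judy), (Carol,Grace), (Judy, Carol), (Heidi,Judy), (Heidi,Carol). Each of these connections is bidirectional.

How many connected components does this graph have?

From Carol: component {Carol, Grace, Heidi, Judy}.
From Eve: component {Eve}.
From Ivan: component {Ivan}.
From Pia: component {Pia}.
That's 4 components.

4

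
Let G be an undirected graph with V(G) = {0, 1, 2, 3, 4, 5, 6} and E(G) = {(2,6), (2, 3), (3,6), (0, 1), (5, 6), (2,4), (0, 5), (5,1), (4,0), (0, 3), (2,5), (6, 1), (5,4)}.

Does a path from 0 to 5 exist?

Yes

Explore from 0.
Distance 1: reach 1, 3, 4, 5.
Found 5.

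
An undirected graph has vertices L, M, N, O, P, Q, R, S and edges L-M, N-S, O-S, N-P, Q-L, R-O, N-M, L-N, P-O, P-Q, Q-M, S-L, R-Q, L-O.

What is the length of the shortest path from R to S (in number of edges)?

2

Distance 0: R.
Distance 1: O, Q.
Distance 2: L, M, P, S — contains S.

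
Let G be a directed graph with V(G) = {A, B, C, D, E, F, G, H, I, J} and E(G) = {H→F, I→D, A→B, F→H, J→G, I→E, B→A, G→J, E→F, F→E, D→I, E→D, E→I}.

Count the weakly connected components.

4

From A: component {A, B}.
From C: component {C}.
From D: component {D, E, F, H, I}.
From G: component {G, J}.
That's 4 components.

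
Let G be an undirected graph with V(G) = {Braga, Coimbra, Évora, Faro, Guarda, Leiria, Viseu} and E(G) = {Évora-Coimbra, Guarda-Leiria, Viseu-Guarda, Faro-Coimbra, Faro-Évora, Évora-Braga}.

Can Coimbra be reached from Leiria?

No

Explore from Leiria.
Distance 1: reach Guarda.
Distance 2: reach Viseu.
The search is exhausted without reaching Coimbra; it lies in a different component.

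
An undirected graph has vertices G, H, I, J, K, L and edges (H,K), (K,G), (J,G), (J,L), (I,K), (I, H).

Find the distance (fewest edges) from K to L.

3

Distance 0: K.
Distance 1: G, H, I.
Distance 2: J.
Distance 3: L — contains L.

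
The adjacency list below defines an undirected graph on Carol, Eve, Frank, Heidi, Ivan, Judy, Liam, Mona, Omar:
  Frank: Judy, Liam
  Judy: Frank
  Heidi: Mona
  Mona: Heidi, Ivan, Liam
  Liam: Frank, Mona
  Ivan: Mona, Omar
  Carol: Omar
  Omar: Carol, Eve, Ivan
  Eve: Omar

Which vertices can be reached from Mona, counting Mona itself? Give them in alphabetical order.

Start at Mona.
Its neighbours: Heidi, Ivan, Liam.
Then their neighbours: Frank, Omar.
Then next layer: Carol, Eve, Judy.
Every vertex is now reached.

Carol, Eve, Frank, Heidi, Ivan, Judy, Liam, Mona, Omar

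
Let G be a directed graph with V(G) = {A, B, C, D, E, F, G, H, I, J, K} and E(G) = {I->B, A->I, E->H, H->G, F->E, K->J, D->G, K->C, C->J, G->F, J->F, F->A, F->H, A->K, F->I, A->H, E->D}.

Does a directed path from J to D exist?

Yes

Explore from J.
Distance 1: reach F.
Distance 2: reach A, E, H, I.
Distance 3: reach B, D, G, K.
Found D.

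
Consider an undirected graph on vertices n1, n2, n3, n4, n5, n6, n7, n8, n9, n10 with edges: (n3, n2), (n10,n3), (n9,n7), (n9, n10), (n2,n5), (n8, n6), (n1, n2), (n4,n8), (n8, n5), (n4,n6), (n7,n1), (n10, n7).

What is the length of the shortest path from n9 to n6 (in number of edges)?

Distance 0: n9.
Distance 1: n7, n10.
Distance 2: n1, n3.
Distance 3: n2.
Distance 4: n5.
Distance 5: n8.
Distance 6: n4, n6 — contains n6.

6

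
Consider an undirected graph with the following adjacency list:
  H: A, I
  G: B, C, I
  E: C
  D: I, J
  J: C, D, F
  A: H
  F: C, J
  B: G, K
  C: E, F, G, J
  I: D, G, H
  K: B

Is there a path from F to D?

Explore from F.
Distance 1: reach C, J.
Distance 2: reach D, E, G.
Found D.

Yes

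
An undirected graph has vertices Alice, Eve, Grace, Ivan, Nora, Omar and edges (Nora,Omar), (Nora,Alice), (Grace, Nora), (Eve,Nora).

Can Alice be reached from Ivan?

No

Ivan has no edges, so nothing is reachable from it.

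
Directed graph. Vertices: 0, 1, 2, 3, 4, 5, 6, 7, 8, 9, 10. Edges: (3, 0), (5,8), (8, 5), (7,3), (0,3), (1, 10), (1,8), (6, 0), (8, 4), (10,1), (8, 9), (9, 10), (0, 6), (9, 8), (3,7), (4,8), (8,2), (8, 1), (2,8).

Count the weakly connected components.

From 0: component {0, 3, 6, 7}.
From 1: component {1, 2, 4, 5, 8, 9, 10}.
That's 2 components.

2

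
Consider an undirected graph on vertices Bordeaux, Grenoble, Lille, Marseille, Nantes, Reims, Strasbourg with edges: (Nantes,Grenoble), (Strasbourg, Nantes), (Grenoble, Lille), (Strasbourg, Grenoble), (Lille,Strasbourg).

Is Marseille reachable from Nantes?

Explore from Nantes.
Distance 1: reach Grenoble, Strasbourg.
Distance 2: reach Lille.
The search is exhausted without reaching Marseille; it lies in a different component.

No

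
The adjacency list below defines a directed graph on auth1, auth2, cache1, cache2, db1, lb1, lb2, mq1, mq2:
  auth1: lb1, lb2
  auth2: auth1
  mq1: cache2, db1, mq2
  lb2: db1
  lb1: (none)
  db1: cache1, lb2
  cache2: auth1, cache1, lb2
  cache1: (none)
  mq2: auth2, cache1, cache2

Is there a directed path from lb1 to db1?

No

lb1 has no outgoing edges, so nothing is reachable from it.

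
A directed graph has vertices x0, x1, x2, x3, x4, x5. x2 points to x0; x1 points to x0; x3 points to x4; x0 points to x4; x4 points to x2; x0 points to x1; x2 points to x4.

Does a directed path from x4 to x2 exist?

Explore from x4.
Distance 1: reach x2.
Found x2.

Yes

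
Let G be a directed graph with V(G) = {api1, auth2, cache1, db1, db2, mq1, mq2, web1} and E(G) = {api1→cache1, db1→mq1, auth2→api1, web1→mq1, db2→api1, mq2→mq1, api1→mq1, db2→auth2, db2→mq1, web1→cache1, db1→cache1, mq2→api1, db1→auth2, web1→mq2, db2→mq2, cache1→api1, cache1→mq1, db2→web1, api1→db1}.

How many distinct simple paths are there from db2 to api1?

5

db2→api1
db2→auth2→api1
db2→mq2→api1
db2→web1→cache1→api1
db2→web1→mq2→api1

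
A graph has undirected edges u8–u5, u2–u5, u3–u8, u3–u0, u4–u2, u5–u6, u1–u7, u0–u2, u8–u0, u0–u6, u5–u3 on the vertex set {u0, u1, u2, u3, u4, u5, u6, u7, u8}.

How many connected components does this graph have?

2

From u0: component {u0, u2, u3, u4, u5, u6, u8}.
From u1: component {u1, u7}.
That's 2 components.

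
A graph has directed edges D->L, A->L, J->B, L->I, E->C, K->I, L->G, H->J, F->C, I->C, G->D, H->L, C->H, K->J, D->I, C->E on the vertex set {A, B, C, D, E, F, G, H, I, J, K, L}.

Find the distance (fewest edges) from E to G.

Distance 0: E.
Distance 1: C.
Distance 2: H.
Distance 3: J, L.
Distance 4: B, G, I — contains G.

4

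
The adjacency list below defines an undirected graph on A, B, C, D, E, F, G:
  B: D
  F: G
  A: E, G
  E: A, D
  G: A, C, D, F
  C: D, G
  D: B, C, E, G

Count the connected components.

1

From A: component {A, B, C, D, E, F, G}.
That's 1 component.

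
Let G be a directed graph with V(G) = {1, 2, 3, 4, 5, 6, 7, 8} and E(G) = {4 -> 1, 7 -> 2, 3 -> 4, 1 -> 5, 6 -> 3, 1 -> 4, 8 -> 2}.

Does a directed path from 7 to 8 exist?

Explore from 7.
Distance 1: reach 2.
The search from 7 is exhausted; no directed path reaches 8.

No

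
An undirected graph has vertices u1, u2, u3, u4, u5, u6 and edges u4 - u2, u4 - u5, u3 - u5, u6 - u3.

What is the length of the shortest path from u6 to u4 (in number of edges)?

Distance 0: u6.
Distance 1: u3.
Distance 2: u5.
Distance 3: u4 — contains u4.

3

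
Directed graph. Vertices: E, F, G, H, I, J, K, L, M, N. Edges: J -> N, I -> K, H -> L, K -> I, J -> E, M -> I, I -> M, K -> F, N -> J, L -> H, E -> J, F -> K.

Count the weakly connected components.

4

From E: component {E, J, N}.
From F: component {F, I, K, M}.
From G: component {G}.
From H: component {H, L}.
That's 4 components.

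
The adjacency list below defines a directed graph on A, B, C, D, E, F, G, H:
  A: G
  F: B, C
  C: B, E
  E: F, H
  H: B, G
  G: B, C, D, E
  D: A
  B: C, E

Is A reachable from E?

Yes

Explore from E.
Distance 1: reach F, H.
Distance 2: reach B, C, G.
Distance 3: reach D.
Distance 4: reach A.
Found A.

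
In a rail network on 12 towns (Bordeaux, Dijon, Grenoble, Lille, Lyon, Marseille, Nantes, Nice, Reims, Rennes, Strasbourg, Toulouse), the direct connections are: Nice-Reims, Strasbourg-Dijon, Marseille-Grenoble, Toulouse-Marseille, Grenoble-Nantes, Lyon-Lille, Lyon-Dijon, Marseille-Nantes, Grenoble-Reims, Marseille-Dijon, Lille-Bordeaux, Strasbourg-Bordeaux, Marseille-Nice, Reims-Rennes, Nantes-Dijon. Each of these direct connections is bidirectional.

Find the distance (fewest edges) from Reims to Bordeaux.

Distance 0: Reims.
Distance 1: Grenoble, Nice, Rennes.
Distance 2: Marseille, Nantes.
Distance 3: Dijon, Toulouse.
Distance 4: Lyon, Strasbourg.
Distance 5: Bordeaux, Lille — contains Bordeaux.

5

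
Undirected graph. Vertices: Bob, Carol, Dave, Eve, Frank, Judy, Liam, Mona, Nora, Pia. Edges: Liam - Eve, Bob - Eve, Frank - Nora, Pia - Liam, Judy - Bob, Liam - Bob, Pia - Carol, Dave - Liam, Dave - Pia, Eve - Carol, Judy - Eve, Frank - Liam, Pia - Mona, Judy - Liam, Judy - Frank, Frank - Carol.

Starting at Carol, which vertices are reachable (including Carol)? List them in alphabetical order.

Bob, Carol, Dave, Eve, Frank, Judy, Liam, Mona, Nora, Pia

Start at Carol.
Its neighbours: Eve, Frank, Pia.
Then their neighbours: Bob, Dave, Judy, Liam, Mona, Nora.
Every vertex is now reached.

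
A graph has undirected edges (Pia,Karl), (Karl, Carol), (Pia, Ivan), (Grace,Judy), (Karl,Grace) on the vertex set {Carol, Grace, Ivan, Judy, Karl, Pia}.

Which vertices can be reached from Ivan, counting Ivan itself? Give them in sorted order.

Start at Ivan.
Its neighbours: Pia.
Then their neighbours: Karl.
Then next layer: Carol, Grace.
Then next layer: Judy.
Every vertex is now reached.

Carol, Grace, Ivan, Judy, Karl, Pia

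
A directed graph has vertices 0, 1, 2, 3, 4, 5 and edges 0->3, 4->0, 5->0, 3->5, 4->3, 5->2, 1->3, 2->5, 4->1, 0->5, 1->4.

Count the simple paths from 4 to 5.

4→0→3→5
4→0→5
4→1→3→5
4→3→5

4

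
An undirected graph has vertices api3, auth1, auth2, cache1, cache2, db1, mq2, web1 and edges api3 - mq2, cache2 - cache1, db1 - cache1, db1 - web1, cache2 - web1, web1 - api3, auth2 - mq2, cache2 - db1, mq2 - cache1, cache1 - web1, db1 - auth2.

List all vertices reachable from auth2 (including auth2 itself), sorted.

api3, auth2, cache1, cache2, db1, mq2, web1

Start at auth2.
Its neighbours: db1, mq2.
Then their neighbours: api3, cache1, cache2, web1.
Nothing further is reachable.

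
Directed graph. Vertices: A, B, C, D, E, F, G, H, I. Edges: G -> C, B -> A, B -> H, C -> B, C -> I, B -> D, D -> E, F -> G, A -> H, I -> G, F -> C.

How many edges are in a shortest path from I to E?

5

Distance 0: I.
Distance 1: G.
Distance 2: C.
Distance 3: B.
Distance 4: A, D, H.
Distance 5: E — contains E.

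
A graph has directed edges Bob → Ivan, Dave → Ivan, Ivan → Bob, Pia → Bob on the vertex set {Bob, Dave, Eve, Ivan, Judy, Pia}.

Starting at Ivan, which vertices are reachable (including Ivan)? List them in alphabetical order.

Start at Ivan.
Its neighbours: Bob.
Nothing further is reachable.

Bob, Ivan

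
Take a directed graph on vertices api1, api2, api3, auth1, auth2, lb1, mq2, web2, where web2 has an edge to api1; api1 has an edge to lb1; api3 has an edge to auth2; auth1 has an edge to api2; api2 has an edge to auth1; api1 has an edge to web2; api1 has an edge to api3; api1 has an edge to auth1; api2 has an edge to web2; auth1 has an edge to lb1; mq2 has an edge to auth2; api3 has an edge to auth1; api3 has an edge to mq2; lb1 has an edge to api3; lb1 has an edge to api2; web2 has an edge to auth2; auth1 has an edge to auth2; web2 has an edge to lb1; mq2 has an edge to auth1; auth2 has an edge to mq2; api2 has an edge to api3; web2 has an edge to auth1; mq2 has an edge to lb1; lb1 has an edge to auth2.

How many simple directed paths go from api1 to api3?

api1→api3
api1→auth1→api2→api3
api1→auth1→api2→web2→auth2→mq2→lb1→api3
api1→auth1→api2→web2→lb1→api3
api1→auth1→auth2→mq2→lb1→api2→api3
api1→auth1→auth2→mq2→lb1→api3
api1→auth1→lb1→api2→api3
api1→auth1→lb1→api3
... and 16 more.

24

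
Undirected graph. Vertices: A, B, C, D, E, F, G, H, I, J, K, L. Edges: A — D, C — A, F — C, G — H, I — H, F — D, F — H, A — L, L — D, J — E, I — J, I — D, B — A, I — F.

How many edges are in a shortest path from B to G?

5

Distance 0: B.
Distance 1: A.
Distance 2: C, D, L.
Distance 3: F, I.
Distance 4: H, J.
Distance 5: E, G — contains G.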